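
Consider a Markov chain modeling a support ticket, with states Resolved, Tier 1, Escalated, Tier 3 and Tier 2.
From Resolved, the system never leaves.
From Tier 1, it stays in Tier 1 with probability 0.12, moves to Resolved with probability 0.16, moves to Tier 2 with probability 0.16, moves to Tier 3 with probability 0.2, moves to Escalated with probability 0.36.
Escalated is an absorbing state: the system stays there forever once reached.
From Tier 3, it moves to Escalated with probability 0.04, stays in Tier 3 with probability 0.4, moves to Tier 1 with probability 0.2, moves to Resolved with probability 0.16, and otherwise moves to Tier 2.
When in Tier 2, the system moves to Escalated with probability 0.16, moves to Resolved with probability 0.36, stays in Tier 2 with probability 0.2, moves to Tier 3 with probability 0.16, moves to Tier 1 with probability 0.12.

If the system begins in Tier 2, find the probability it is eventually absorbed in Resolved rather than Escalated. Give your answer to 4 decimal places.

0.6417

Let h(s) be the probability of absorption at Resolved starting from transient state s. Then h(Resolved) = 1 and h(Escalated) = 0. By first-step analysis:
h(Tier 1) = 0.16·1 + 0.12·h(Tier 1) + 0.36·0 + 0.2·h(Tier 3) + 0.16·h(Tier 2)
h(Tier 3) = 0.16·1 + 0.2·h(Tier 1) + 0.04·0 + 0.4·h(Tier 3) + 0.2·h(Tier 2)
h(Tier 2) = 0.36·1 + 0.12·h(Tier 1) + 0.16·0 + 0.16·h(Tier 3) + 0.2·h(Tier 2)
Solving: h(Tier 1) = 0.4411, h(Tier 3) = 0.6276, h(Tier 2) = 0.6417.
Starting from Tier 2, the probability is 0.6417.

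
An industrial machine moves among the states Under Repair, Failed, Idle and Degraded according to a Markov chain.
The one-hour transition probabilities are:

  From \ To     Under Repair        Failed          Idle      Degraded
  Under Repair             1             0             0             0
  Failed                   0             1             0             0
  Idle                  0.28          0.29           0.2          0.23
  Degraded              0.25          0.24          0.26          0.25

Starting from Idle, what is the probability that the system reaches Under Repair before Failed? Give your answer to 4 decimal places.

0.4952

Let h(s) be the probability of absorption at Under Repair starting from transient state s. Then h(Under Repair) = 1 and h(Failed) = 0. By first-step analysis:
h(Idle) = 0.28·1 + 0.29·0 + 0.2·h(Idle) + 0.23·h(Degraded)
h(Degraded) = 0.25·1 + 0.24·0 + 0.26·h(Idle) + 0.25·h(Degraded)
Solving: h(Idle) = 0.4952, h(Degraded) = 0.5050.
Starting from Idle, the probability is 0.4952.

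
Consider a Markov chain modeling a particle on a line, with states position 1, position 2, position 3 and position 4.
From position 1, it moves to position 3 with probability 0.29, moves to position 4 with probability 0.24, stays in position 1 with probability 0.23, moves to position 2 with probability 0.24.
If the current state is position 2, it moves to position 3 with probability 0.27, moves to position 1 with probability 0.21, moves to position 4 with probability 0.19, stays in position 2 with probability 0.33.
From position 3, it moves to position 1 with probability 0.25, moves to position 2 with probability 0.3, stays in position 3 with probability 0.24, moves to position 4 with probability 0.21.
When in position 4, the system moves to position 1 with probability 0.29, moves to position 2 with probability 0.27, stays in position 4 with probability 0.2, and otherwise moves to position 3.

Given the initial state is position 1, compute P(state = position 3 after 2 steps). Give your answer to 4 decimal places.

Propagate the distribution vector 2 steps from position 1.
After 0 steps: (1.0000, 0.0000, 0.0000, 0.0000)
After 1 step: (0.2300, 0.2400, 0.2900, 0.2400)
After 2 steps: (0.2454, 0.2862, 0.2587, 0.2097)
P(in position 3 after 2 steps) = 0.2587

0.2587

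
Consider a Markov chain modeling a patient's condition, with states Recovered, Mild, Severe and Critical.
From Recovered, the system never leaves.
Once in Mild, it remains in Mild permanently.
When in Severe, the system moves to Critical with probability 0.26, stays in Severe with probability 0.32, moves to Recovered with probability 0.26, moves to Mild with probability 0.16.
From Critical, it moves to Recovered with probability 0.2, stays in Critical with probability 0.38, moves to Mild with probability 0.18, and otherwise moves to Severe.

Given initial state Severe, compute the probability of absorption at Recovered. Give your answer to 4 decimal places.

Let h(s) be the probability of absorption at Recovered starting from transient state s. Then h(Recovered) = 1 and h(Mild) = 0. By first-step analysis:
h(Severe) = 0.26·1 + 0.16·0 + 0.32·h(Severe) + 0.26·h(Critical)
h(Critical) = 0.2·1 + 0.18·0 + 0.24·h(Severe) + 0.38·h(Critical)
Solving: h(Severe) = 0.5935, h(Critical) = 0.5523.
Starting from Severe, the probability is 0.5935.

0.5935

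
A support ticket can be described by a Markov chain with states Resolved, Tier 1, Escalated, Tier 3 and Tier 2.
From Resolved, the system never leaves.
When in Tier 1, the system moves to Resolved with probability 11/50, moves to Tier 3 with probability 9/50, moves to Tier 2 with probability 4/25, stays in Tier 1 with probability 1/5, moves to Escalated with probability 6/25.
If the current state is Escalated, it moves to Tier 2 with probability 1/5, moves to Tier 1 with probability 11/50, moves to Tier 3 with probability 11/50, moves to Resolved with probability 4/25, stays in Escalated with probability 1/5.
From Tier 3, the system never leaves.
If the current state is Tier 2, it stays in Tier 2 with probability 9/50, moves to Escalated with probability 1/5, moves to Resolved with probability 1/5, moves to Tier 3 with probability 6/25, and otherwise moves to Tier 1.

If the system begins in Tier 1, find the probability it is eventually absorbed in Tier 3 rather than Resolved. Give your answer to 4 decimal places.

0.4953

Let h(s) be the probability of absorption at Tier 3 starting from transient state s. Then h(Tier 3) = 1 and h(Resolved) = 0. By first-step analysis:
h(Tier 1) = 0.22·0 + 0.2·h(Tier 1) + 0.24·h(Escalated) + 0.18·1 + 0.16·h(Tier 2)
h(Escalated) = 0.16·0 + 0.22·h(Tier 1) + 0.2·h(Escalated) + 0.22·1 + 0.2·h(Tier 2)
h(Tier 2) = 0.2·0 + 0.18·h(Tier 1) + 0.2·h(Escalated) + 0.24·1 + 0.18·h(Tier 2)
Solving: h(Tier 1) = 0.4953, h(Escalated) = 0.5448, h(Tier 2) = 0.5343.
Starting from Tier 1, the probability is 0.4953.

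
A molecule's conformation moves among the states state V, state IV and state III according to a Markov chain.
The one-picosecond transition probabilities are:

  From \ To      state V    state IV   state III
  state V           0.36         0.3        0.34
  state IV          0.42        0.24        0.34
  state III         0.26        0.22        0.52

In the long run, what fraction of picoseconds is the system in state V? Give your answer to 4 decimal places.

0.3336

Let the stationary distribution be π with π = πP and π_1 + π_2 + π_3 = 1.
π_1 = 0.36·π_1 + 0.42·π_2 + 0.26·π_3
π_2 = 0.3·π_1 + 0.24·π_2 + 0.22·π_3
Solving with the normalization constraint gives π = (0.3336, 0.2517, 0.4146).
So the stationary probability of state V is 0.3336.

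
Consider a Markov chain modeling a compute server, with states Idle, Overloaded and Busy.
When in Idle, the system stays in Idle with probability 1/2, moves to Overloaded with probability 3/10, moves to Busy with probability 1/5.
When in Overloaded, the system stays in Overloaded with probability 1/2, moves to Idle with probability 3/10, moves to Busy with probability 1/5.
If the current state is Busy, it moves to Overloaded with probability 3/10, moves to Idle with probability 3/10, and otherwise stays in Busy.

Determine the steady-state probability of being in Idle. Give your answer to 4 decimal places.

Let the stationary distribution be π with π = πP and π_1 + π_2 + π_3 = 1.
π_1 = 0.5·π_1 + 0.3·π_2 + 0.3·π_3
π_2 = 0.3·π_1 + 0.5·π_2 + 0.3·π_3
Solving with the normalization constraint gives π = (0.3750, 0.3750, 0.2500).
So the stationary probability of Idle is 0.3750.

0.3750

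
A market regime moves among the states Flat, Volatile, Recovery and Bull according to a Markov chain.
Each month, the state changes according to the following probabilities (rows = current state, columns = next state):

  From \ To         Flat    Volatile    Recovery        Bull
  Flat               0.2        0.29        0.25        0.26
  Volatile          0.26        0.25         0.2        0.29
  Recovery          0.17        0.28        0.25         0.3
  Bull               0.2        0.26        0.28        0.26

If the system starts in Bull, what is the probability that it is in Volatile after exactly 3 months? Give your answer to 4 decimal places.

Propagate the distribution vector 3 months from Bull.
After 0 months: (0.0000, 0.0000, 0.0000, 1.0000)
After 1 month: (0.2000, 0.2600, 0.2800, 0.2600)
After 2 months: (0.2072, 0.2690, 0.2448, 0.2790)
After 3 months: (0.2088, 0.2684, 0.2449, 0.2779)
P(in Volatile after 3 months) = 0.2684

0.2684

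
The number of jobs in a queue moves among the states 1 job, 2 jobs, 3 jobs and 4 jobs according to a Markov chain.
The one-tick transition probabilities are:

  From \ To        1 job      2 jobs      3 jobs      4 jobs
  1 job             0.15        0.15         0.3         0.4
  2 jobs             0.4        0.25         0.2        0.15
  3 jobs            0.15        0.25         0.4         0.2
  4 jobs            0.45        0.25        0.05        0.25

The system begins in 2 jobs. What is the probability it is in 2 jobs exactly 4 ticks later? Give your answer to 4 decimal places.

0.2215

Propagate the distribution vector 4 ticks from 2 jobs.
After 0 ticks: (0.0000, 1.0000, 0.0000, 0.0000)
After 1 tick: (0.4000, 0.2500, 0.2000, 0.1500)
After 2 ticks: (0.2575, 0.2100, 0.2575, 0.2750)
After 3 ticks: (0.2850, 0.2243, 0.2360, 0.2548)
After 4 ticks: (0.2825, 0.2215, 0.2375, 0.2585)
P(in 2 jobs after 4 ticks) = 0.2215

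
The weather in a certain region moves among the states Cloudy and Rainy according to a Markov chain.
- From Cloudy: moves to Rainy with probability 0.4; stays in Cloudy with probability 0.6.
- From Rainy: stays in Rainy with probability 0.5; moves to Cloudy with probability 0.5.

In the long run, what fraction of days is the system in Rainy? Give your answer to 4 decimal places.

0.4444

Let the stationary distribution be π with π = πP and π_1 + π_2 = 1.
π_1 = 0.6·π_1 + 0.5·π_2
Solving with the normalization constraint gives π = (0.5556, 0.4444).
So the stationary probability of Rainy is 0.4444.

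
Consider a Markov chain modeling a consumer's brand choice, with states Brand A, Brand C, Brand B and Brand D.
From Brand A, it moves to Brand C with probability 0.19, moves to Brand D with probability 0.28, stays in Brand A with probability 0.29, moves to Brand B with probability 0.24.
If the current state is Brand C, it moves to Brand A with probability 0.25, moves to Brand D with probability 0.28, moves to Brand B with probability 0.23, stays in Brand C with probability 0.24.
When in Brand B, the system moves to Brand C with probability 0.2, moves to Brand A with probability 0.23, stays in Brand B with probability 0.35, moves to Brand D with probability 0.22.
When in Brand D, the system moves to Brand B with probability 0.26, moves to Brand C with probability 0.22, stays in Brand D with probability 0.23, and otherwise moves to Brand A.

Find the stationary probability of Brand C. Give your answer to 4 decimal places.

0.2108

Let the stationary distribution be π with π = πP and π_1 + π_2 + π_3 + π_4 = 1.
π_1 = 0.29·π_1 + 0.25·π_2 + 0.23·π_3 + 0.29·π_4
π_2 = 0.19·π_1 + 0.24·π_2 + 0.2·π_3 + 0.22·π_4
π_3 = 0.24·π_1 + 0.23·π_2 + 0.35·π_3 + 0.26·π_4
Solving with the normalization constraint gives π = (0.2652, 0.2108, 0.2729, 0.2511).
So the stationary probability of Brand C is 0.2108.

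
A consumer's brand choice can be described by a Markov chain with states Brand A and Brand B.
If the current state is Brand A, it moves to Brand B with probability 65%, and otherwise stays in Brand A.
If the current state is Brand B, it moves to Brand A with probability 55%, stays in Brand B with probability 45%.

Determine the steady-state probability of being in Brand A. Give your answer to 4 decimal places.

0.4583

Let the stationary distribution be π with π = πP and π_1 + π_2 = 1.
π_1 = 0.35·π_1 + 0.55·π_2
Solving with the normalization constraint gives π = (0.4583, 0.5417).
So the stationary probability of Brand A is 0.4583.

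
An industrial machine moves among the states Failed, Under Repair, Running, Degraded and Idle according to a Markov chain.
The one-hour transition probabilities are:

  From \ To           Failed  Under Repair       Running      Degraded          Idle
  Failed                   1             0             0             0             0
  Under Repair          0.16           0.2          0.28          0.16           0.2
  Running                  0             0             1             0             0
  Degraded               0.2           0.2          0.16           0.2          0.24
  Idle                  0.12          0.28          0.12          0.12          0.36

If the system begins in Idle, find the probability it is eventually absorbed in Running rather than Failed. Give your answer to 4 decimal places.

Let h(s) be the probability of absorption at Running starting from transient state s. Then h(Running) = 1 and h(Failed) = 0. By first-step analysis:
h(Under Repair) = 0.16·0 + 0.2·h(Under Repair) + 0.28·1 + 0.16·h(Degraded) + 0.2·h(Idle)
h(Degraded) = 0.2·0 + 0.2·h(Under Repair) + 0.16·1 + 0.2·h(Degraded) + 0.24·h(Idle)
h(Idle) = 0.12·0 + 0.28·h(Under Repair) + 0.12·1 + 0.12·h(Degraded) + 0.36·h(Idle)
Solving: h(Under Repair) = 0.5866, h(Degraded) = 0.5085, h(Idle) = 0.5395.
Starting from Idle, the probability is 0.5395.

0.5395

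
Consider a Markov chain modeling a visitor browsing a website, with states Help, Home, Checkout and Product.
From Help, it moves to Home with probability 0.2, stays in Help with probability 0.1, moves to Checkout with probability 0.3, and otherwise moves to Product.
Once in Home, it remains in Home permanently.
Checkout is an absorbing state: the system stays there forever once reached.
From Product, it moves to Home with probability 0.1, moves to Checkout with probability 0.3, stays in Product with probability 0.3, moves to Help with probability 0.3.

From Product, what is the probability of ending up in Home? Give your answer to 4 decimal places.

0.2941

Let h(s) be the probability of absorption at Home starting from transient state s. Then h(Home) = 1 and h(Checkout) = 0. By first-step analysis:
h(Help) = 0.1·h(Help) + 0.2·1 + 0.3·0 + 0.4·h(Product)
h(Product) = 0.3·h(Help) + 0.1·1 + 0.3·0 + 0.3·h(Product)
Solving: h(Help) = 0.3529, h(Product) = 0.2941.
Starting from Product, the probability is 0.2941.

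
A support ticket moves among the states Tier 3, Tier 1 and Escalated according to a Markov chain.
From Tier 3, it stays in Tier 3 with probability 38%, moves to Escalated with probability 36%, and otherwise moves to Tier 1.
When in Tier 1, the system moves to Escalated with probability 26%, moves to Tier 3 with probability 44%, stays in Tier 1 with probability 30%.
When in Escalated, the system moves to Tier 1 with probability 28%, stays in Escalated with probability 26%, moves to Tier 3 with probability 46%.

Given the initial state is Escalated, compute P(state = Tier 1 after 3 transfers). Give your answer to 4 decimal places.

Propagate the distribution vector 3 transfers from Escalated.
After 0 transfers: (0.0000, 0.0000, 1.0000)
After 1 transfer: (0.4600, 0.2800, 0.2600)
After 2 transfers: (0.4176, 0.2764, 0.3060)
After 3 transfers: (0.4211, 0.2772, 0.3018)
P(in Tier 1 after 3 transfers) = 0.2772

0.2772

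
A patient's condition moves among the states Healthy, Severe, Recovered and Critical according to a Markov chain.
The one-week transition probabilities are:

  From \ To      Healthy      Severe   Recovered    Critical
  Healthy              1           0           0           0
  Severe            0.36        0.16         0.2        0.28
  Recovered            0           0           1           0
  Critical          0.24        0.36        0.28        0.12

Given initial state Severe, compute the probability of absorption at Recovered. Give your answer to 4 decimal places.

0.3985

Let h(s) be the probability of absorption at Recovered starting from transient state s. Then h(Recovered) = 1 and h(Healthy) = 0. By first-step analysis:
h(Severe) = 0.36·0 + 0.16·h(Severe) + 0.2·1 + 0.28·h(Critical)
h(Critical) = 0.24·0 + 0.36·h(Severe) + 0.28·1 + 0.12·h(Critical)
Solving: h(Severe) = 0.3985, h(Critical) = 0.4812.
Starting from Severe, the probability is 0.3985.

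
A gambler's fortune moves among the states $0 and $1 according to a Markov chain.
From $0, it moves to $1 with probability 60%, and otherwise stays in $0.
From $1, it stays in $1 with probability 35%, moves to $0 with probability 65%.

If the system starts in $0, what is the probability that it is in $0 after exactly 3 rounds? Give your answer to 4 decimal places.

Propagate the distribution vector 3 rounds from $0.
After 0 rounds: (1.0000, 0.0000)
After 1 round: (0.4000, 0.6000)
After 2 rounds: (0.5500, 0.4500)
After 3 rounds: (0.5125, 0.4875)
P(in $0 after 3 rounds) = 0.5125

0.5125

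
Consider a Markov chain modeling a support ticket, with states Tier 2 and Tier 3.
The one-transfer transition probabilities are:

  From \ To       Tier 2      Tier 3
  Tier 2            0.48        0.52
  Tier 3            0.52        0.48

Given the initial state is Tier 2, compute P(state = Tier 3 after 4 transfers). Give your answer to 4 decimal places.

Propagate the distribution vector 4 transfers from Tier 2.
After 0 transfers: (1.0000, 0.0000)
After 1 transfer: (0.4800, 0.5200)
After 2 transfers: (0.5008, 0.4992)
After 3 transfers: (0.5000, 0.5000)
After 4 transfers: (0.5000, 0.5000)
P(in Tier 3 after 4 transfers) = 0.5000

0.5000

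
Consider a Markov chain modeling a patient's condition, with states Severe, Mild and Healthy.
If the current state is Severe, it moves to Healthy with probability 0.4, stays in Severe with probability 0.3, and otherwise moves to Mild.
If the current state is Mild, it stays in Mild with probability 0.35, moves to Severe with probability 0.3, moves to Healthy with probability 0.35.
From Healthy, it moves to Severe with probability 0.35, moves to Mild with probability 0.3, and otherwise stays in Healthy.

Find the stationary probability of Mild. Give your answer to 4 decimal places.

0.3158

Let the stationary distribution be π with π = πP and π_1 + π_2 + π_3 = 1.
π_1 = 0.3·π_1 + 0.3·π_2 + 0.35·π_3
π_2 = 0.3·π_1 + 0.35·π_2 + 0.3·π_3
Solving with the normalization constraint gives π = (0.3183, 0.3158, 0.3659).
So the stationary probability of Mild is 0.3158.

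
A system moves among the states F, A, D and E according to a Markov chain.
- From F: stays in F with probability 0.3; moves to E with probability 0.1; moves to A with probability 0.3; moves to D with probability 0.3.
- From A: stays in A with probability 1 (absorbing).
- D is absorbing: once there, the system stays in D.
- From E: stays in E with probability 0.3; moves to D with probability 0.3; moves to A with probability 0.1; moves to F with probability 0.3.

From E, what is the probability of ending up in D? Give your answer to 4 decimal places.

Let h(s) be the probability of absorption at D starting from transient state s. Then h(D) = 1 and h(A) = 0. By first-step analysis:
h(F) = 0.3·h(F) + 0.3·0 + 0.3·1 + 0.1·h(E)
h(E) = 0.3·h(F) + 0.1·0 + 0.3·1 + 0.3·h(E)
Solving: h(F) = 0.5217, h(E) = 0.6522.
Starting from E, the probability is 0.6522.

0.6522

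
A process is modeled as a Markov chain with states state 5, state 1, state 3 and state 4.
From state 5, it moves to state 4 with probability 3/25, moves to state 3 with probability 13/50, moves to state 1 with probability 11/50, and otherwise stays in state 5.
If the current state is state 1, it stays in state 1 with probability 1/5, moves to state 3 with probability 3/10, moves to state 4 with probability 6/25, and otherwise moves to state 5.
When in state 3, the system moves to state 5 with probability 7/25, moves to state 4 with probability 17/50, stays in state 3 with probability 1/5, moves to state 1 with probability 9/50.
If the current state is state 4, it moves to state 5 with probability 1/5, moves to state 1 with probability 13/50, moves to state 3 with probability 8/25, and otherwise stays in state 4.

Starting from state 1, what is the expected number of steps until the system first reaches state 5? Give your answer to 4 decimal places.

Let t(s) be the expected number of steps to first reach state 5 from state s, with t(state 5) = 0. Conditioning on the first step:
t(state 1) = 1 + 0.2·t(state 1) + 0.3·t(state 3) + 0.24·t(state 4)
t(state 3) = 1 + 0.18·t(state 1) + 0.2·t(state 3) + 0.34·t(state 4)
t(state 4) = 1 + 0.26·t(state 1) + 0.32·t(state 3) + 0.22·t(state 4)
Solving: t(state 1) = 4.0032, t(state 3) = 3.9517, t(state 4) = 4.2377.
Expected steps from state 1 to state 5: 4.0032.

4.0032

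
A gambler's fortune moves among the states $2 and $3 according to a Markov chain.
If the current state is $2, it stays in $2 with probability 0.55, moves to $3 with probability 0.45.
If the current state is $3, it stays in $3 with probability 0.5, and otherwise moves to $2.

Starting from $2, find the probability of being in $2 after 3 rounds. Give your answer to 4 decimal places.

0.5264

Propagate the distribution vector 3 rounds from $2.
After 0 rounds: (1.0000, 0.0000)
After 1 round: (0.5500, 0.4500)
After 2 rounds: (0.5275, 0.4725)
After 3 rounds: (0.5264, 0.4736)
P(in $2 after 3 rounds) = 0.5264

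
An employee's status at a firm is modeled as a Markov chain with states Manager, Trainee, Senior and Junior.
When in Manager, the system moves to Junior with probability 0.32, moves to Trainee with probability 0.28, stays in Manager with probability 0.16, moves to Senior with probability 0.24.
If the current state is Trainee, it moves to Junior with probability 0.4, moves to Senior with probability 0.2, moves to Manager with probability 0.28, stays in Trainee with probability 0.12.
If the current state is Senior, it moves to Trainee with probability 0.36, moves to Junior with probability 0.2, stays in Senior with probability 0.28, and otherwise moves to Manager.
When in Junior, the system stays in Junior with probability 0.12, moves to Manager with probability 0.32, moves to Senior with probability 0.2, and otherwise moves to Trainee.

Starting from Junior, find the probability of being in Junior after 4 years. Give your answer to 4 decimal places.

Propagate the distribution vector 4 years from Junior.
After 0 years: (0.0000, 0.0000, 0.0000, 1.0000)
After 1 year: (0.3200, 0.3600, 0.2000, 0.1200)
After 2 years: (0.2224, 0.2480, 0.2288, 0.3008)
After 3 years: (0.2379, 0.2827, 0.2272, 0.2522)
After 4 years: (0.2343, 0.2731, 0.2277, 0.2649)
P(in Junior after 4 years) = 0.2649

0.2649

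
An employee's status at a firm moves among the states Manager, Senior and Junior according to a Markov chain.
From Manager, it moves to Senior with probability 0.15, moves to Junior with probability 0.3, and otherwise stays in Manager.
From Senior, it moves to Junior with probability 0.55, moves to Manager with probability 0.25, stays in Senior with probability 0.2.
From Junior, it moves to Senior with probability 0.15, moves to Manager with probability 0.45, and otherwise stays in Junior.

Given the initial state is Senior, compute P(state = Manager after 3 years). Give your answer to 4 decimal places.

0.4615

Propagate the distribution vector 3 years from Senior.
After 0 years: (0.0000, 1.0000, 0.0000)
After 1 year: (0.2500, 0.2000, 0.5500)
After 2 years: (0.4350, 0.1600, 0.4050)
After 3 years: (0.4615, 0.1580, 0.3805)
P(in Manager after 3 years) = 0.4615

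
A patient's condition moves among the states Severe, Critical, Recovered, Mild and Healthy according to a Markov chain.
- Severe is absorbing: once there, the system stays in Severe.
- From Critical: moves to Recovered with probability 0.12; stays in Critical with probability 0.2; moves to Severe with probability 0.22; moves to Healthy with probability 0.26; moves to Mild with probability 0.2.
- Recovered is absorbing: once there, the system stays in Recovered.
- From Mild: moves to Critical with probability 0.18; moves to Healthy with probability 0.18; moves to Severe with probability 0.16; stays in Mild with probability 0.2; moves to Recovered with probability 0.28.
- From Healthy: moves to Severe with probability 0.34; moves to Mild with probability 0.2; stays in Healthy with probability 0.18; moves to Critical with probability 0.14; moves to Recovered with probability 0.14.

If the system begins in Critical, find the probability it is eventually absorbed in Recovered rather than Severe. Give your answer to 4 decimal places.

0.3997

Let h(s) be the probability of absorption at Recovered starting from transient state s. Then h(Recovered) = 1 and h(Severe) = 0. By first-step analysis:
h(Critical) = 0.22·0 + 0.2·h(Critical) + 0.12·1 + 0.2·h(Mild) + 0.26·h(Healthy)
h(Mild) = 0.16·0 + 0.18·h(Critical) + 0.28·1 + 0.2·h(Mild) + 0.18·h(Healthy)
h(Healthy) = 0.34·0 + 0.14·h(Critical) + 0.14·1 + 0.2·h(Mild) + 0.18·h(Healthy)
Solving: h(Critical) = 0.3997, h(Mild) = 0.5224, h(Healthy) = 0.3664.
Starting from Critical, the probability is 0.3997.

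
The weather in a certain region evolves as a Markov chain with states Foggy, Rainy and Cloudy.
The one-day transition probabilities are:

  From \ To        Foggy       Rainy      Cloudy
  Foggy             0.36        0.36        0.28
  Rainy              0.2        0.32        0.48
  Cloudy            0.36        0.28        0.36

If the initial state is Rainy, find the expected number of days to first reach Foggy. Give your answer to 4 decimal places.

3.7234

Let t(s) be the expected number of days to first reach Foggy from state s, with t(Foggy) = 0. Conditioning on the first day:
t(Rainy) = 1 + 0.32·t(Rainy) + 0.48·t(Cloudy)
t(Cloudy) = 1 + 0.28·t(Rainy) + 0.36·t(Cloudy)
Solving: t(Rainy) = 3.7234, t(Cloudy) = 3.1915.
Expected days from Rainy to Foggy: 3.7234.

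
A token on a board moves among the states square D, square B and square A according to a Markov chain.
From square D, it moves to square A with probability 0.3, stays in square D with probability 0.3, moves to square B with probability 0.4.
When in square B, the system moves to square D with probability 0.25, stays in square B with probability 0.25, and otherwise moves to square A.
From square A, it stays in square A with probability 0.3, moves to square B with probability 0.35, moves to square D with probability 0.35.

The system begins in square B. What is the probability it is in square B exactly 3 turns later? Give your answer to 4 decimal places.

Propagate the distribution vector 3 turns from square B.
After 0 turns: (0.0000, 1.0000, 0.0000)
After 1 turn: (0.2500, 0.2500, 0.5000)
After 2 turns: (0.3125, 0.3375, 0.3500)
After 3 turns: (0.3006, 0.3319, 0.3675)
P(in square B after 3 turns) = 0.3319

0.3319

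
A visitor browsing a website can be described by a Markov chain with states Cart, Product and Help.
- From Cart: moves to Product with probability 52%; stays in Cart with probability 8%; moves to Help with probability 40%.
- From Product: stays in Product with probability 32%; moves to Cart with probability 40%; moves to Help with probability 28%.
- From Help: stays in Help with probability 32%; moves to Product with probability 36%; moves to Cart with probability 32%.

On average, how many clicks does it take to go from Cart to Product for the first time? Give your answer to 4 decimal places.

2.1704

Let t(s) be the expected number of clicks to first reach Product from state s, with t(Product) = 0. Conditioning on the first click:
t(Cart) = 1 + 0.08·t(Cart) + 0.4·t(Help)
t(Help) = 1 + 0.32·t(Cart) + 0.32·t(Help)
Solving: t(Cart) = 2.1704, t(Help) = 2.4920.
Expected clicks from Cart to Product: 2.1704.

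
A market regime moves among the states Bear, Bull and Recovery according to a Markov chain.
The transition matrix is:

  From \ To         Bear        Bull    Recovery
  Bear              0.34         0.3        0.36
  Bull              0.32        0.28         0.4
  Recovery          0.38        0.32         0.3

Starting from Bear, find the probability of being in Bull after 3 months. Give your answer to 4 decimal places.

Propagate the distribution vector 3 months from Bear.
After 0 months: (1.0000, 0.0000, 0.0000)
After 1 month: (0.3400, 0.3000, 0.3600)
After 2 months: (0.3484, 0.3012, 0.3504)
After 3 months: (0.3480, 0.3010, 0.3510)
P(in Bull after 3 months) = 0.3010

0.3010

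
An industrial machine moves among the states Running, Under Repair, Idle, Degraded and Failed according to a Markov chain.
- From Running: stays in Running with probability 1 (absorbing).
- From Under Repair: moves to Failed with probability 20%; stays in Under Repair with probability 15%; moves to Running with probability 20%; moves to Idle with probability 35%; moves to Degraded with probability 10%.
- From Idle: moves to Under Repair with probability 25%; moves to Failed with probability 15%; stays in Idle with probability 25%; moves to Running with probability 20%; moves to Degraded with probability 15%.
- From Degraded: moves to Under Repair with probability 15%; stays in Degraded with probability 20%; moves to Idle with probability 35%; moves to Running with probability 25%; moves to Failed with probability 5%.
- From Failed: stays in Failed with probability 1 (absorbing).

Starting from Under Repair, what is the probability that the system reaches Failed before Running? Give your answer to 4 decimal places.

0.4439

Let h(s) be the probability of absorption at Failed starting from transient state s. Then h(Failed) = 1 and h(Running) = 0. By first-step analysis:
h(Under Repair) = 0.2·0 + 0.15·h(Under Repair) + 0.35·h(Idle) + 0.1·h(Degraded) + 0.2·1
h(Idle) = 0.2·0 + 0.25·h(Under Repair) + 0.25·h(Idle) + 0.15·h(Degraded) + 0.15·1
h(Degraded) = 0.25·0 + 0.15·h(Under Repair) + 0.35·h(Idle) + 0.2·h(Degraded) + 0.05·1
Solving: h(Under Repair) = 0.4439, h(Idle) = 0.4133, h(Degraded) = 0.3265.
Starting from Under Repair, the probability is 0.4439.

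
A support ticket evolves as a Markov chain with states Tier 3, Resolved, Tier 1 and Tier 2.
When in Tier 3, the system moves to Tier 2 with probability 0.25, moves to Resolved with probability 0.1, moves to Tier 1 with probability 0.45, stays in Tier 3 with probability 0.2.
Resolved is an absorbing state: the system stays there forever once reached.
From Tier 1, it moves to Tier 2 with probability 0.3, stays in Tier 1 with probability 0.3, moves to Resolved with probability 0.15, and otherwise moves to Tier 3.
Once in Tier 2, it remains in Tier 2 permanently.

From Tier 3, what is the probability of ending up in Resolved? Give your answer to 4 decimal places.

0.3073

Let h(s) be the probability of absorption at Resolved starting from transient state s. Then h(Resolved) = 1 and h(Tier 2) = 0. By first-step analysis:
h(Tier 3) = 0.2·h(Tier 3) + 0.1·1 + 0.45·h(Tier 1) + 0.25·0
h(Tier 1) = 0.25·h(Tier 3) + 0.15·1 + 0.3·h(Tier 1) + 0.3·0
Solving: h(Tier 3) = 0.3073, h(Tier 1) = 0.3240.
Starting from Tier 3, the probability is 0.3073.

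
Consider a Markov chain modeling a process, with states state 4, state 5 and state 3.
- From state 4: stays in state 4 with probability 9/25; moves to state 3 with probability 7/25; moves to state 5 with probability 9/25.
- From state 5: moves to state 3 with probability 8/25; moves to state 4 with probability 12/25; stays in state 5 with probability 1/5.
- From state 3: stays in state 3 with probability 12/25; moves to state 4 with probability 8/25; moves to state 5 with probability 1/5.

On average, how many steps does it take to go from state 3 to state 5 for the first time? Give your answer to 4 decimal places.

3.9474

Let t(s) be the expected number of steps to first reach state 5 from state s, with t(state 5) = 0. Conditioning on the first step:
t(state 4) = 1 + 0.36·t(state 4) + 0.28·t(state 3)
t(state 3) = 1 + 0.32·t(state 4) + 0.48·t(state 3)
Solving: t(state 4) = 3.2895, t(state 3) = 3.9474.
Expected steps from state 3 to state 5: 3.9474.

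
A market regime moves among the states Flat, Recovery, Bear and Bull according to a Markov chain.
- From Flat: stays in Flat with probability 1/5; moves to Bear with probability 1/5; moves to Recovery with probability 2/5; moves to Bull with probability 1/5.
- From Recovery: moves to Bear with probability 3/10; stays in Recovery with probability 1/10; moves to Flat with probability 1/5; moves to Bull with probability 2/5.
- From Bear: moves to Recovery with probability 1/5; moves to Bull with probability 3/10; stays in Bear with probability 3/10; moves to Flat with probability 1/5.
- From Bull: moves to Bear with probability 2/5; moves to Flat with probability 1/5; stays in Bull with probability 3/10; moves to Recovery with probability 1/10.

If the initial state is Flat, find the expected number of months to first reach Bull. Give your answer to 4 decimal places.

Let t(s) be the expected number of months to first reach Bull from state s, with t(Bull) = 0. Conditioning on the first month:
t(Flat) = 1 + 0.2·t(Flat) + 0.4·t(Recovery) + 0.2·t(Bear)
t(Recovery) = 1 + 0.2·t(Flat) + 0.1·t(Recovery) + 0.3·t(Bear)
t(Bear) = 1 + 0.2·t(Flat) + 0.2·t(Recovery) + 0.3·t(Bear)
Solving: t(Flat) = 3.5843, t(Recovery) = 3.0120, t(Bear) = 3.3133.
Expected months from Flat to Bull: 3.5843.

3.5843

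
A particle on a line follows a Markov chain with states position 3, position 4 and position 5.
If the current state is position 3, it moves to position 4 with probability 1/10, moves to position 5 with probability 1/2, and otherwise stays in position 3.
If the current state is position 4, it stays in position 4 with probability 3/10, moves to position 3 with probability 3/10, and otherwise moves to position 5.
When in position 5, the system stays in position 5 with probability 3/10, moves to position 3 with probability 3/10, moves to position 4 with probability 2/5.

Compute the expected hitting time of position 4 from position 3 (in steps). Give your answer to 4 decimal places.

4.4444

Let t(s) be the expected number of steps to first reach position 4 from state s, with t(position 4) = 0. Conditioning on the first step:
t(position 3) = 1 + 0.4·t(position 3) + 0.5·t(position 5)
t(position 5) = 1 + 0.3·t(position 3) + 0.3·t(position 5)
Solving: t(position 3) = 4.4444, t(position 5) = 3.3333.
Expected steps from position 3 to position 4: 4.4444.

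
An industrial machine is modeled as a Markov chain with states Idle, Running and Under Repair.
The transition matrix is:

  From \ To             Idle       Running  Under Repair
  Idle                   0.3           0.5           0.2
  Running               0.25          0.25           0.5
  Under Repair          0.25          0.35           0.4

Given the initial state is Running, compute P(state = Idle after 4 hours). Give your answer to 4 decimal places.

0.2632

Propagate the distribution vector 4 hours from Running.
After 0 hours: (0.0000, 1.0000, 0.0000)
After 1 hour: (0.2500, 0.2500, 0.5000)
After 2 hours: (0.2625, 0.3625, 0.3750)
After 3 hours: (0.2631, 0.3531, 0.3838)
After 4 hours: (0.2632, 0.3542, 0.3827)
P(in Idle after 4 hours) = 0.2632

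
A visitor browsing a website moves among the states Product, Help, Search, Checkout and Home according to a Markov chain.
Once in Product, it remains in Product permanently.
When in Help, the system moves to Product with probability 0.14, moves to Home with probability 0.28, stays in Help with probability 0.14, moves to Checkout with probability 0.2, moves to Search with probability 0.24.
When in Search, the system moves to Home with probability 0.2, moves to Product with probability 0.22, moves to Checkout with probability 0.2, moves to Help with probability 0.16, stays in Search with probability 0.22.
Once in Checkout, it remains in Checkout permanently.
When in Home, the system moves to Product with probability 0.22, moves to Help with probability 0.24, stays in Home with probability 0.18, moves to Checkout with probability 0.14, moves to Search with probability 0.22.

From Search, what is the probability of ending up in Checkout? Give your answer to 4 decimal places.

0.4762

Let h(s) be the probability of absorption at Checkout starting from transient state s. Then h(Checkout) = 1 and h(Product) = 0. By first-step analysis:
h(Help) = 0.14·0 + 0.14·h(Help) + 0.24·h(Search) + 0.2·1 + 0.28·h(Home)
h(Search) = 0.22·0 + 0.16·h(Help) + 0.22·h(Search) + 0.2·1 + 0.2·h(Home)
h(Home) = 0.22·0 + 0.24·h(Help) + 0.22·h(Search) + 0.14·1 + 0.18·h(Home)
Solving: h(Help) = 0.5114, h(Search) = 0.4762, h(Home) = 0.4482.
Starting from Search, the probability is 0.4762.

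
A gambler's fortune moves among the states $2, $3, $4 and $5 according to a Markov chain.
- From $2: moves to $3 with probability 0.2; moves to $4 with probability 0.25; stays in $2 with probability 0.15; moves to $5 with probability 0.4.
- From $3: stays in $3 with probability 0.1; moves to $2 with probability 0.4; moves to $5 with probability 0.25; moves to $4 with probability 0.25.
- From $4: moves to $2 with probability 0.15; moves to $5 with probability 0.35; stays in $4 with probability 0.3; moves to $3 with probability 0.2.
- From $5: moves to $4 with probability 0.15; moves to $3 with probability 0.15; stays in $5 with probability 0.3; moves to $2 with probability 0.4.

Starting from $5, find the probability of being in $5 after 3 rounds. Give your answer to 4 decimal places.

Propagate the distribution vector 3 rounds from $5.
After 0 rounds: (0.0000, 0.0000, 0.0000, 1.0000)
After 1 round: (0.4000, 0.1500, 0.1500, 0.3000)
After 2 rounds: (0.2625, 0.1700, 0.2275, 0.3400)
After 3 rounds: (0.2775, 0.1660, 0.2274, 0.3291)
P(in $5 after 3 rounds) = 0.3291

0.3291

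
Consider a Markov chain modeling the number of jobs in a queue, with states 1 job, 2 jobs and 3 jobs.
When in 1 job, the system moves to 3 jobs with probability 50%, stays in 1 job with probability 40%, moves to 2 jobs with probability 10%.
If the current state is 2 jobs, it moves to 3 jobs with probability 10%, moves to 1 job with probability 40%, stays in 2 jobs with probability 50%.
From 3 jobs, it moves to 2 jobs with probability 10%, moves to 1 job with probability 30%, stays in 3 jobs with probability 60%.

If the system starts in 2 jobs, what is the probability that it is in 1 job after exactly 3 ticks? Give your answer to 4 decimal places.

0.3690

Propagate the distribution vector 3 ticks from 2 jobs.
After 0 ticks: (0.0000, 1.0000, 0.0000)
After 1 tick: (0.4000, 0.5000, 0.1000)
After 2 ticks: (0.3900, 0.3000, 0.3100)
After 3 ticks: (0.3690, 0.2200, 0.4110)
P(in 1 job after 3 ticks) = 0.3690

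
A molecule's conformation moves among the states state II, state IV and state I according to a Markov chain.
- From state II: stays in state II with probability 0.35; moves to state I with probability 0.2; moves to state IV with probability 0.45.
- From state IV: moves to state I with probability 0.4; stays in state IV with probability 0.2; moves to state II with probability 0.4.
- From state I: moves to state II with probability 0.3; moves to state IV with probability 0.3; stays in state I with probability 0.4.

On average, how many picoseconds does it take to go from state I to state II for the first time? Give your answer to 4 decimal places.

3.0556

Let t(s) be the expected number of picoseconds to first reach state II from state s, with t(state II) = 0. Conditioning on the first picosecond:
t(state IV) = 1 + 0.2·t(state IV) + 0.4·t(state I)
t(state I) = 1 + 0.3·t(state IV) + 0.4·t(state I)
Solving: t(state IV) = 2.7778, t(state I) = 3.0556.
Expected picoseconds from state I to state II: 3.0556.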